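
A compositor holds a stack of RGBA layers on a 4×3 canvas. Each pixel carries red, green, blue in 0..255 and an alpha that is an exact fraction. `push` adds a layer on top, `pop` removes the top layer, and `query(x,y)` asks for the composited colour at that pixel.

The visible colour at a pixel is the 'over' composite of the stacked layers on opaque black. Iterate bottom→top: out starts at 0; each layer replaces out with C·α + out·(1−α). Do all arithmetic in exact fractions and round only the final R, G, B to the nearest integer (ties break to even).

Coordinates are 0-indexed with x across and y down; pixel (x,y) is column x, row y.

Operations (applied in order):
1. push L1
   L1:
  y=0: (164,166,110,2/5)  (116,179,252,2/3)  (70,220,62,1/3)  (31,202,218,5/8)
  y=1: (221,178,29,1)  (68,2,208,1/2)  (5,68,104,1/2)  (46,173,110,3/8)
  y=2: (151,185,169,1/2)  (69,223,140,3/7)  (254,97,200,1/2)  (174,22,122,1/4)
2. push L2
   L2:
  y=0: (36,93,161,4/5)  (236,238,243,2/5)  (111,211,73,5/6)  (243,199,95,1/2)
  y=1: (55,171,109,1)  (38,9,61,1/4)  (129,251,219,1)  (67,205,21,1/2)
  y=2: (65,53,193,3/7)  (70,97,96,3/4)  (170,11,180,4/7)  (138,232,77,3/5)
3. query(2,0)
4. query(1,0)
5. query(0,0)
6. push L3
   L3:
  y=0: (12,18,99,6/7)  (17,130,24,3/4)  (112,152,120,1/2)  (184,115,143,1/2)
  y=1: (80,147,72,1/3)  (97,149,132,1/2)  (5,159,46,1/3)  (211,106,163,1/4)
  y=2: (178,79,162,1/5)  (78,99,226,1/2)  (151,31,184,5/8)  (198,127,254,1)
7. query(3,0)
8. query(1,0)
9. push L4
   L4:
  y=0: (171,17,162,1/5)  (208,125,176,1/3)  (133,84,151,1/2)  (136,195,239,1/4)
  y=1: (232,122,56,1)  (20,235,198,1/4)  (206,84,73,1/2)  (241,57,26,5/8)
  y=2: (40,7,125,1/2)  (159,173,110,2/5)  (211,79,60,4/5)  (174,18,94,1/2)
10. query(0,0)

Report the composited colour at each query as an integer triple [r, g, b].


query (2,0) [L1,L2] — begin 0,0,0
after L1 α=1/3: [70/3, 220/3, 62/3]
after L2 α=5/6: [1735/18, 3385/18, 1157/18]
= [96, 188, 64]

(1,0) stack=L1,L2; from [0,0,0]:
+L1 (α=2/3) → [232/3, 358/3, 168]
+L2 (α=2/5) → [704/5, 834/5, 198]
rounded: [141, 167, 198]

(0,0) stack=L1,L2; from [0,0,0]:
+L1 (α=2/5) → [328/5, 332/5, 44]
+L2 (α=4/5) → [1048/25, 2192/25, 688/5]
rounded: [42, 88, 138]

at x=3,y=0 over L1,L2,L3:
L1 α=5/8: [155/8, 505/4, 545/4]
L2 α=1/2: [2099/16, 1301/8, 925/8]
L3 α=1/2: [5043/32, 2221/16, 2069/16]
= [158, 139, 129]

query (1,0) [L1,L2,L3] — begin 0,0,0
+L1 (α=2/3) → [232/3, 358/3, 168]
+L2 (α=2/5) → [704/5, 834/5, 198]
+L3 (α=3/4) → [959/20, 696/5, 135/2]
= [48, 139, 68]

query (0,0) [L1,L2,L3,L4] — begin 0,0,0
L1 α=2/5: [328/5, 332/5, 44]
L2 α=4/5: [1048/25, 2192/25, 688/5]
L3 α=6/7: [2848/175, 4892/175, 3658/35]
L4 α=1/5: [41317/875, 22543/875, 20302/175]
rounded: [47, 26, 116]


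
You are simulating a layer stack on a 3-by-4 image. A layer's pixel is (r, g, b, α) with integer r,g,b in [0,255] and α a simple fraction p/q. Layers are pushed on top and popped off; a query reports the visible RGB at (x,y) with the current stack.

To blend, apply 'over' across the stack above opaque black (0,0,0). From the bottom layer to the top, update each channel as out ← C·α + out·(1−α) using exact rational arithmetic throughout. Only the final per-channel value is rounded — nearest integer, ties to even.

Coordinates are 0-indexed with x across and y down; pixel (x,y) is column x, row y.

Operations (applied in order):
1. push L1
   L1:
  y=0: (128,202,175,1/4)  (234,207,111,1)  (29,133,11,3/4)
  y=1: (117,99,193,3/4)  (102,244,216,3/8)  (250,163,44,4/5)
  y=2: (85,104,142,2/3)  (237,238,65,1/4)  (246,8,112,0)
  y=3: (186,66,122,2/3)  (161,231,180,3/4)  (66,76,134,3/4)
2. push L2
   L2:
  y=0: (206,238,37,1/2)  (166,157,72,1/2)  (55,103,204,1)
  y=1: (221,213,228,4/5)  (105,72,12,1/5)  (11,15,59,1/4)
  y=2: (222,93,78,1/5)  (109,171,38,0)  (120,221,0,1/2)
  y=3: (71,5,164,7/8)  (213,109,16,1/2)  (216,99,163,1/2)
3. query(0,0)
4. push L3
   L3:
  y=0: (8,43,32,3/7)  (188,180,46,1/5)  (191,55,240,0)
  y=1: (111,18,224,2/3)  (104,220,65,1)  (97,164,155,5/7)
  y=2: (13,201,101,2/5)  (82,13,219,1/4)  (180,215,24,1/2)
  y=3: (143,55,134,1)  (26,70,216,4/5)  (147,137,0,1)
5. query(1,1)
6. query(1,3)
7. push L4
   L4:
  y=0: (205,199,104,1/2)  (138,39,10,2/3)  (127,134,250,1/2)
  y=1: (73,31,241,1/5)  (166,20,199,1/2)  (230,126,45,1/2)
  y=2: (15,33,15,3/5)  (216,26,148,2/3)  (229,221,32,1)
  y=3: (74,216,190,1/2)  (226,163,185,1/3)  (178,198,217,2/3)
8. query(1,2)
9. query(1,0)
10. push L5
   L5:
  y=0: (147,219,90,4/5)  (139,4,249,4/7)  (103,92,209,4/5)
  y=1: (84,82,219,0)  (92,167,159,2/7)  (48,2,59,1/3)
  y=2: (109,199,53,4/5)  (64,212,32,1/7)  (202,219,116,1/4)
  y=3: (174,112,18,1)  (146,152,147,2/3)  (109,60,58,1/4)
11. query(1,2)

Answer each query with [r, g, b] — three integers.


at x=0,y=0 over L1,L2:
L1 α=1/4: [32, 101/2, 175/4]
L2 α=1/2: [119, 577/4, 323/8]
rounded: [119, 144, 40]

(1,1) stack=L1,L2,L3; from [0,0,0]:
after L1 α=3/8: [153/4, 183/2, 81]
after L2 α=1/5: [258/5, 438/5, 336/5]
after L3 α=1: [104, 220, 65]
rounded: [104, 220, 65]

query (1,3) [L1,L2,L3] — begin 0,0,0
after L1 α=3/4: [483/4, 693/4, 135]
after L2 α=1/2: [1335/8, 1129/8, 151/2]
after L3 α=4/5: [2167/40, 3369/40, 1879/10]
= [54, 84, 188]

(1,2) stack=L1,L2,L3,L4; from [0,0,0]:
L1 α=1/4: [237/4, 119/2, 65/4]
L2 α=0: [237/4, 119/2, 65/4]
L3 α=1/4: [1039/16, 383/8, 1071/16]
L4 α=2/3: [7951/48, 799/24, 5807/48]
→ [166, 33, 121]

(1,0) stack=L1,L2,L3,L4; from [0,0,0]:
L1 α=1: [234, 207, 111]
L2 α=1/2: [200, 182, 183/2]
L3 α=1/5: [988/5, 908/5, 412/5]
L4 α=2/3: [2368/15, 1298/15, 512/15]
= [158, 87, 34]

at x=1,y=2 over L1,L2,L3,L4,L5:
after L1 α=1/4: [237/4, 119/2, 65/4]
after L2 α=0: [237/4, 119/2, 65/4]
after L3 α=1/4: [1039/16, 383/8, 1071/16]
after L4 α=2/3: [7951/48, 799/24, 5807/48]
after L5 α=1/7: [1209/8, 1647/28, 6063/56]
= [151, 59, 108]


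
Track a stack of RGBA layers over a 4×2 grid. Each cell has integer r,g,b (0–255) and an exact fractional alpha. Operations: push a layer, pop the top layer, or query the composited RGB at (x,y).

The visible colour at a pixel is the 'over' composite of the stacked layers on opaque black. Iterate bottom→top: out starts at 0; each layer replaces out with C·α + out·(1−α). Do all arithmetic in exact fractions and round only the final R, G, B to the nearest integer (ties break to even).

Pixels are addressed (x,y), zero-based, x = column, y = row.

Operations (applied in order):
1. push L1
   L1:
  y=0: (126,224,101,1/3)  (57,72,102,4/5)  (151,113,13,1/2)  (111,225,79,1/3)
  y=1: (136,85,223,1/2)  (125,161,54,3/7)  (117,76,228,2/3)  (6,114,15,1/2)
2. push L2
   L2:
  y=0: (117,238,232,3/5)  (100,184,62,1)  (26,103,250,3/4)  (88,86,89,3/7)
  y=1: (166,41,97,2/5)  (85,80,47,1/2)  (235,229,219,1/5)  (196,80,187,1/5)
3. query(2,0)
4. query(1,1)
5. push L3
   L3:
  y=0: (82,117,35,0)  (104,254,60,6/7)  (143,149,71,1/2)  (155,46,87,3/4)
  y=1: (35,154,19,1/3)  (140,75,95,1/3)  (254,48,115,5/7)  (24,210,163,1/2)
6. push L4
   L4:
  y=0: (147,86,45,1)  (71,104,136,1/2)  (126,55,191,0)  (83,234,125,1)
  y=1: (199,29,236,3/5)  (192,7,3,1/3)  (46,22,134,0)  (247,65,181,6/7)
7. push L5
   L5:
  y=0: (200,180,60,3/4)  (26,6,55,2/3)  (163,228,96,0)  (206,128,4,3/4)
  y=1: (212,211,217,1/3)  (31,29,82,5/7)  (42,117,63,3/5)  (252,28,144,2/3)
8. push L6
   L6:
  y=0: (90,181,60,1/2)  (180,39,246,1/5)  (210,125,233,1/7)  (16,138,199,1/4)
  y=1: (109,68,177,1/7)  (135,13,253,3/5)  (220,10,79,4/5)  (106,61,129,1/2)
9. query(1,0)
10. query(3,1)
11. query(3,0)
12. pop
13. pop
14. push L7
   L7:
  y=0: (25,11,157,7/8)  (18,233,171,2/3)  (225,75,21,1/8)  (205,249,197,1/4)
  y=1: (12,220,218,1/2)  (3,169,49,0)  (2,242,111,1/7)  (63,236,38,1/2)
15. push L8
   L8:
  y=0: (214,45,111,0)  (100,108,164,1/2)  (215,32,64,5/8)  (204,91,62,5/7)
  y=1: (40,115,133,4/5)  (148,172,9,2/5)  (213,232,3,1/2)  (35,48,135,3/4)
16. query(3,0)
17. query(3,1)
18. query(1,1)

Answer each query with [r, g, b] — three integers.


query (2,0) [L1,L2] — begin 0,0,0
after L1 α=1/2: [151/2, 113/2, 13/2]
after L2 α=3/4: [307/8, 731/8, 1513/8]
→ [38, 91, 189]

at x=1,y=1 over L1,L2:
L1 α=3/7: [375/7, 69, 162/7]
L2 α=1/2: [485/7, 149/2, 491/14]
rounded: [69, 74, 35]

query (1,0) [L1,L2,L3,L4,L5,L6] — begin 0,0,0
L1 α=4/5: [228/5, 288/5, 408/5]
L2 α=1: [100, 184, 62]
L3 α=6/7: [724/7, 244, 422/7]
L4 α=1/2: [1221/14, 174, 687/7]
L5 α=2/3: [1949/42, 62, 1457/21]
L6 α=1/5: [7678/105, 287/5, 10994/105]
= [73, 57, 105]

at x=3,y=1 over L1,L2,L3,L4,L5,L6:
+L1 (α=1/2) → [3, 57, 15/2]
+L2 (α=1/5) → [208/5, 308/5, 217/5]
+L3 (α=1/2) → [164/5, 679/5, 516/5]
+L4 (α=6/7) → [1082/5, 2629/35, 5946/35]
+L5 (α=2/3) → [3602/15, 4589/105, 5342/35]
+L6 (α=1/2) → [2596/15, 5497/105, 9857/70]
rounded: [173, 52, 141]

at x=3,y=0 over L1,L2,L3,L4,L5,L6:
L1 α=1/3: [37, 75, 79/3]
L2 α=3/7: [412/7, 558/7, 1117/21]
L3 α=3/4: [3667/28, 381/7, 3299/42]
L4 α=1: [83, 234, 125]
L5 α=3/4: [701/4, 309/2, 137/4]
L6 α=1/4: [2167/16, 1203/8, 1207/16]
rounded: [135, 150, 75]

query (3,0) [L1,L2,L3,L4,L7,L8] — begin 0,0,0
L1 α=1/3: [37, 75, 79/3]
L2 α=3/7: [412/7, 558/7, 1117/21]
L3 α=3/4: [3667/28, 381/7, 3299/42]
L4 α=1: [83, 234, 125]
L7 α=1/4: [227/2, 951/4, 143]
L8 α=5/7: [1247/7, 1861/14, 596/7]
rounded: [178, 133, 85]

at x=3,y=1 over L1,L2,L3,L4,L7,L8:
after L1 α=1/2: [3, 57, 15/2]
after L2 α=1/5: [208/5, 308/5, 217/5]
after L3 α=1/2: [164/5, 679/5, 516/5]
after L4 α=6/7: [1082/5, 2629/35, 5946/35]
after L7 α=1/2: [1397/10, 10889/70, 3638/35]
after L8 α=3/4: [2447/40, 20969/280, 17813/140]
rounded: [61, 75, 127]

(1,1) stack=L1,L2,L3,L4,L7,L8; from [0,0,0]:
+L1 (α=3/7) → [375/7, 69, 162/7]
+L2 (α=1/2) → [485/7, 149/2, 491/14]
+L3 (α=1/3) → [650/7, 224/3, 1156/21]
+L4 (α=1/3) → [2644/21, 469/9, 2375/63]
+L7 (α=0) → [2644/21, 469/9, 2375/63]
+L8 (α=2/5) → [4716/35, 1501/15, 2753/105]
= [135, 100, 26]


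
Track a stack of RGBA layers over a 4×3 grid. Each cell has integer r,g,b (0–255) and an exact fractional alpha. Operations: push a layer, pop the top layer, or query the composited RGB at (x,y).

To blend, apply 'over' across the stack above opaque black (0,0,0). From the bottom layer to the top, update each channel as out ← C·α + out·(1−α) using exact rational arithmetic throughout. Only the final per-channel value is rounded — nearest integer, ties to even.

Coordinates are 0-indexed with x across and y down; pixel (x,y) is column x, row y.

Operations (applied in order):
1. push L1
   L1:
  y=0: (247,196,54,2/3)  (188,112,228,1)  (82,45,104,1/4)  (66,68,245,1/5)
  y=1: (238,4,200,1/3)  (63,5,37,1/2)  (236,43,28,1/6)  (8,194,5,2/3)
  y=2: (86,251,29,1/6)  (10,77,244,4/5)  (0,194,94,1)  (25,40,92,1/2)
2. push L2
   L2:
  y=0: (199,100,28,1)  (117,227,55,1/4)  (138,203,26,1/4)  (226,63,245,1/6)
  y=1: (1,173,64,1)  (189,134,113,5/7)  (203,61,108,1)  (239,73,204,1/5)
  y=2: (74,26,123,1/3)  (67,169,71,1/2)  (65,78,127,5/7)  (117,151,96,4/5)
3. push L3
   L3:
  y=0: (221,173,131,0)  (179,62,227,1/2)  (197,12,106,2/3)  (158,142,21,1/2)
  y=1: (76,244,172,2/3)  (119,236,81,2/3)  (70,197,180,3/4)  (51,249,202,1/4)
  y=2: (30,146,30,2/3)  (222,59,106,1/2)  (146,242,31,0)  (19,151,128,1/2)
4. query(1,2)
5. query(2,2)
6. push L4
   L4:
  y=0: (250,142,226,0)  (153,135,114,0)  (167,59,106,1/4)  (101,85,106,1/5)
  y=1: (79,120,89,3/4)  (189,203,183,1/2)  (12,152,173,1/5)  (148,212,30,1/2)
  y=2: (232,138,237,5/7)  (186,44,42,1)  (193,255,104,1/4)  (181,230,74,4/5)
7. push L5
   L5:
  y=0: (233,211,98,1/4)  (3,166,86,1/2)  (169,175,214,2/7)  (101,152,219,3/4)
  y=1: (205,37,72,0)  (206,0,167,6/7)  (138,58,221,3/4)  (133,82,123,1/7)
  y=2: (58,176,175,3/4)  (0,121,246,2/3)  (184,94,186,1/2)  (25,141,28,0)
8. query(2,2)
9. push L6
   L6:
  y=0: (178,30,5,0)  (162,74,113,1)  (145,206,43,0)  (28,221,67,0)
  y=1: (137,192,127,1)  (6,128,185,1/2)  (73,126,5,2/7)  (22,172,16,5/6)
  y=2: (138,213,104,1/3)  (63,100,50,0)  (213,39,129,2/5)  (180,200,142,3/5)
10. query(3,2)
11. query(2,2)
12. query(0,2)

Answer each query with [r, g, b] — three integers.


(1,2) stack=L1,L2,L3; from [0,0,0]:
L1 α=4/5: [8, 308/5, 976/5]
L2 α=1/2: [75/2, 1153/10, 1331/10]
L3 α=1/2: [519/4, 1743/20, 2391/20]
→ [130, 87, 120]

at x=2,y=2 over L1,L2,L3:
after L1 α=1: [0, 194, 94]
after L2 α=5/7: [325/7, 778/7, 823/7]
after L3 α=0: [325/7, 778/7, 823/7]
= [46, 111, 118]

query (2,2) [L1,L2,L3,L4,L5] — begin 0,0,0
+L1 (α=1) → [0, 194, 94]
+L2 (α=5/7) → [325/7, 778/7, 823/7]
+L3 (α=0) → [325/7, 778/7, 823/7]
+L4 (α=1/4) → [1163/14, 4119/28, 3197/28]
+L5 (α=1/2) → [3739/28, 6751/56, 8405/56]
rounded: [134, 121, 150]

query (3,2) [L1,L2,L3,L4,L5,L6] — begin 0,0,0
after L1 α=1/2: [25/2, 20, 46]
after L2 α=4/5: [961/10, 624/5, 86]
after L3 α=1/2: [1151/20, 1379/10, 107]
after L4 α=4/5: [15631/100, 10579/50, 403/5]
after L5 α=0: [15631/100, 10579/50, 403/5]
after L6 α=3/5: [42631/250, 25579/125, 2936/25]
= [171, 205, 117]

at x=2,y=2 over L1,L2,L3,L4,L5,L6:
+L1 (α=1) → [0, 194, 94]
+L2 (α=5/7) → [325/7, 778/7, 823/7]
+L3 (α=0) → [325/7, 778/7, 823/7]
+L4 (α=1/4) → [1163/14, 4119/28, 3197/28]
+L5 (α=1/2) → [3739/28, 6751/56, 8405/56]
+L6 (α=2/5) → [4629/28, 24621/280, 39663/280]
= [165, 88, 142]

(0,2) stack=L1,L2,L3,L4,L5,L6; from [0,0,0]:
L1 α=1/6: [43/3, 251/6, 29/6]
L2 α=1/3: [308/9, 329/9, 398/9]
L3 α=2/3: [848/27, 2957/27, 938/27]
L4 α=5/7: [33016/189, 24544/189, 33871/189]
L5 α=3/4: [32951/378, 31084/189, 33274/189]
L6 α=1/3: [59033/567, 102425/567, 86204/567]
→ [104, 181, 152]


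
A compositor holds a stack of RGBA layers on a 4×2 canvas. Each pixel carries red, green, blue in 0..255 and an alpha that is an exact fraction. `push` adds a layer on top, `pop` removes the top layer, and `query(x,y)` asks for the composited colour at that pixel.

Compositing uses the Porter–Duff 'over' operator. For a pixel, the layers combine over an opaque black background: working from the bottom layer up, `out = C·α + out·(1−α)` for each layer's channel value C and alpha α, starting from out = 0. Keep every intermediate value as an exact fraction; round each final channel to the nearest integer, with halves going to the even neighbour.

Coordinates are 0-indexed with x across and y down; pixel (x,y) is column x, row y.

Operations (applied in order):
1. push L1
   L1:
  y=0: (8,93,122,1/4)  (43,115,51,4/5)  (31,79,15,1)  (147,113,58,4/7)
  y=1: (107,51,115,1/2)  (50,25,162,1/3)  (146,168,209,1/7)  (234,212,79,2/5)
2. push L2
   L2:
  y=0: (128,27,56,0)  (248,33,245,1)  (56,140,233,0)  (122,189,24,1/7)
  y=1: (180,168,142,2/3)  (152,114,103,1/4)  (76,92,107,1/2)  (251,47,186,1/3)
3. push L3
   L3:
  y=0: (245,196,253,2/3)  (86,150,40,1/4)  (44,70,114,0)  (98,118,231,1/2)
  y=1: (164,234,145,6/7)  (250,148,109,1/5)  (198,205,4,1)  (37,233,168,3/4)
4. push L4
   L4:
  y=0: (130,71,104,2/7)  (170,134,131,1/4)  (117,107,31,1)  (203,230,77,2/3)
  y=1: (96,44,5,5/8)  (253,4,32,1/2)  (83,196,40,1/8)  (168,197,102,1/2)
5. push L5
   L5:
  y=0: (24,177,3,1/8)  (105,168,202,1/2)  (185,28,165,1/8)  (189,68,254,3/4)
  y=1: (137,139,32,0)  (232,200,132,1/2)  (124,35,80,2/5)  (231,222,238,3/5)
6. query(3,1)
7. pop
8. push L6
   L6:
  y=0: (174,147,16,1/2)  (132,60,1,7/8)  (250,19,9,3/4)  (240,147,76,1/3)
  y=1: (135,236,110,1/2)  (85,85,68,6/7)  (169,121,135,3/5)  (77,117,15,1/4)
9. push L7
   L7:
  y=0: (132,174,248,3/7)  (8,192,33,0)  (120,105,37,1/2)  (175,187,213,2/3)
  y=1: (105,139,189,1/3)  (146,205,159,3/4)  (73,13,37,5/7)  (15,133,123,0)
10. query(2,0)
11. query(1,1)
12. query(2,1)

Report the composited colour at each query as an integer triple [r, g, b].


(3,1) stack=L1,L2,L3,L4,L5; from [0,0,0]:
+L1 (α=2/5) → [468/5, 424/5, 158/5]
+L2 (α=1/3) → [2191/15, 361/5, 1246/15]
+L3 (α=3/4) → [964/15, 964/5, 4403/30]
+L4 (α=1/2) → [1742/15, 1949/10, 7463/60]
+L5 (α=3/5) → [13879/75, 5279/25, 28883/150]
→ [185, 211, 193]

(2,0) stack=L1,L2,L3,L4,L6,L7; from [0,0,0]:
L1 α=1: [31, 79, 15]
L2 α=0: [31, 79, 15]
L3 α=0: [31, 79, 15]
L4 α=1: [117, 107, 31]
L6 α=3/4: [867/4, 41, 29/2]
L7 α=1/2: [1347/8, 73, 103/4]
rounded: [168, 73, 26]

(1,1) stack=L1,L2,L3,L4,L6,L7; from [0,0,0]:
L1 α=1/3: [50/3, 25/3, 54]
L2 α=1/4: [101/2, 139/4, 265/4]
L3 α=1/5: [452/5, 287/5, 374/5]
L4 α=1/2: [1717/10, 307/10, 267/5]
L6 α=6/7: [6817/70, 5407/70, 2307/35]
L7 α=3/4: [37477/280, 48457/280, 9501/70]
= [134, 173, 136]

(2,1) stack=L1,L2,L3,L4,L6,L7; from [0,0,0]:
L1 α=1/7: [146/7, 24, 209/7]
L2 α=1/2: [339/7, 58, 479/7]
L3 α=1: [198, 205, 4]
L4 α=1/8: [1469/8, 1631/8, 17/2]
L6 α=3/5: [3497/20, 3083/20, 422/5]
L7 α=5/7: [1021/10, 3733/70, 1769/35]
→ [102, 53, 51]


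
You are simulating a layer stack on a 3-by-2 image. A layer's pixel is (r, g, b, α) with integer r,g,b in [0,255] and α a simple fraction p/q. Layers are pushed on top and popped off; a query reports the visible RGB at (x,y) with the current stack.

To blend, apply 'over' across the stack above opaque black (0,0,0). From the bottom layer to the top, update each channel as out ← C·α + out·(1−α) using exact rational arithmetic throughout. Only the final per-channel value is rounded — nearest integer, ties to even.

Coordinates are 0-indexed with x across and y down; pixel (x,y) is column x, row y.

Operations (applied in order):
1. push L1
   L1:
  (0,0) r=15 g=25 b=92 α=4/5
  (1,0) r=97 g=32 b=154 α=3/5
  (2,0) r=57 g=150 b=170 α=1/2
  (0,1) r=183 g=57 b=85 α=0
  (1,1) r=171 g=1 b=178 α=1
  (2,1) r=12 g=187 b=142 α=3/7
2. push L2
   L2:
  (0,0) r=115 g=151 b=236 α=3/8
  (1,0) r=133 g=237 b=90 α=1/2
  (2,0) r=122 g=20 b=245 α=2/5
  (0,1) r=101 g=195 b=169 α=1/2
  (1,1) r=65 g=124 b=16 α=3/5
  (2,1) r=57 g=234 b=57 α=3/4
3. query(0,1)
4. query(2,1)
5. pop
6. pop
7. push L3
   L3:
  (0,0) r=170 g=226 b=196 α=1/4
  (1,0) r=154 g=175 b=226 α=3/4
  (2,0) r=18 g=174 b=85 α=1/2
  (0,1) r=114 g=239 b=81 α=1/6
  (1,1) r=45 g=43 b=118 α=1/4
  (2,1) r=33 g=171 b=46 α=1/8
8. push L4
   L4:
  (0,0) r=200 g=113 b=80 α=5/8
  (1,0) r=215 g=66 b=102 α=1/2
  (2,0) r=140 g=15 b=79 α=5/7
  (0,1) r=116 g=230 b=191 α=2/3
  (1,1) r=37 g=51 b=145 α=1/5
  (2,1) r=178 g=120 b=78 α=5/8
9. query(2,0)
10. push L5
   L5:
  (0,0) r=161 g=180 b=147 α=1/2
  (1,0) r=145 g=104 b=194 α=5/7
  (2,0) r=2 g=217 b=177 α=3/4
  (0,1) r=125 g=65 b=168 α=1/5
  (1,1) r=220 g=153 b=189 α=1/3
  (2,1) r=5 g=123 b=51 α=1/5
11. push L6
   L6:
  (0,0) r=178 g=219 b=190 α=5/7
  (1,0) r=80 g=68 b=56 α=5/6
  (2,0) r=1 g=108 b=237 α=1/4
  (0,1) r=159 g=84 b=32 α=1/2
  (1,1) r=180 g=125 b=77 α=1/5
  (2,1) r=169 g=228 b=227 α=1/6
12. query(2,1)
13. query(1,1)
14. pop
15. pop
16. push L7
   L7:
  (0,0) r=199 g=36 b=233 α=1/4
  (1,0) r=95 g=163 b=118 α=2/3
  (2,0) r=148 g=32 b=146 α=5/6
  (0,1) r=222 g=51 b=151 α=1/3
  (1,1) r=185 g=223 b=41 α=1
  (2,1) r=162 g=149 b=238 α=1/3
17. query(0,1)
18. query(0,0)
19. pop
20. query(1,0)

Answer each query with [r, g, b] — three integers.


(0,1) stack=L1,L2; from [0,0,0]:
+L1 (α=0) → [0, 0, 0]
+L2 (α=1/2) → [101/2, 195/2, 169/2]
→ [50, 98, 84]

(2,1) stack=L1,L2; from [0,0,0]:
L1 α=3/7: [36/7, 561/7, 426/7]
L2 α=3/4: [1233/28, 5475/28, 1623/28]
→ [44, 196, 58]

query (2,0) [L3,L4] — begin 0,0,0
+L3 (α=1/2) → [9, 87, 85/2]
+L4 (α=5/7) → [718/7, 249/7, 480/7]
rounded: [103, 36, 69]

query (2,1) [L3,L4,L5,L6] — begin 0,0,0
after L3 α=1/8: [33/8, 171/8, 23/4]
after L4 α=5/8: [7219/64, 5313/64, 1629/32]
after L5 α=1/5: [7299/80, 7281/80, 2037/40]
after L6 α=1/6: [10003/96, 3643/32, 3853/48]
= [104, 114, 80]

(1,1) stack=L3,L4,L5,L6; from [0,0,0]:
after L3 α=1/4: [45/4, 43/4, 59/2]
after L4 α=1/5: [82/5, 94/5, 263/5]
after L5 α=1/3: [1264/15, 953/15, 1471/15]
after L6 α=1/5: [7756/75, 5687/75, 7039/75]
→ [103, 76, 94]

(0,1) stack=L3,L4,L7; from [0,0,0]:
L3 α=1/6: [19, 239/6, 27/2]
L4 α=2/3: [251/3, 2999/18, 791/6]
L7 α=1/3: [1168/9, 3458/27, 1244/9]
= [130, 128, 138]

at x=0,y=0 over L3,L4,L7:
L3 α=1/4: [85/2, 113/2, 49]
L4 α=5/8: [2255/16, 1469/16, 547/8]
L7 α=1/4: [9949/64, 4983/64, 3505/32]
rounded: [155, 78, 110]

query (1,0) [L3,L4] — begin 0,0,0
L3 α=3/4: [231/2, 525/4, 339/2]
L4 α=1/2: [661/4, 789/8, 543/4]
= [165, 99, 136]


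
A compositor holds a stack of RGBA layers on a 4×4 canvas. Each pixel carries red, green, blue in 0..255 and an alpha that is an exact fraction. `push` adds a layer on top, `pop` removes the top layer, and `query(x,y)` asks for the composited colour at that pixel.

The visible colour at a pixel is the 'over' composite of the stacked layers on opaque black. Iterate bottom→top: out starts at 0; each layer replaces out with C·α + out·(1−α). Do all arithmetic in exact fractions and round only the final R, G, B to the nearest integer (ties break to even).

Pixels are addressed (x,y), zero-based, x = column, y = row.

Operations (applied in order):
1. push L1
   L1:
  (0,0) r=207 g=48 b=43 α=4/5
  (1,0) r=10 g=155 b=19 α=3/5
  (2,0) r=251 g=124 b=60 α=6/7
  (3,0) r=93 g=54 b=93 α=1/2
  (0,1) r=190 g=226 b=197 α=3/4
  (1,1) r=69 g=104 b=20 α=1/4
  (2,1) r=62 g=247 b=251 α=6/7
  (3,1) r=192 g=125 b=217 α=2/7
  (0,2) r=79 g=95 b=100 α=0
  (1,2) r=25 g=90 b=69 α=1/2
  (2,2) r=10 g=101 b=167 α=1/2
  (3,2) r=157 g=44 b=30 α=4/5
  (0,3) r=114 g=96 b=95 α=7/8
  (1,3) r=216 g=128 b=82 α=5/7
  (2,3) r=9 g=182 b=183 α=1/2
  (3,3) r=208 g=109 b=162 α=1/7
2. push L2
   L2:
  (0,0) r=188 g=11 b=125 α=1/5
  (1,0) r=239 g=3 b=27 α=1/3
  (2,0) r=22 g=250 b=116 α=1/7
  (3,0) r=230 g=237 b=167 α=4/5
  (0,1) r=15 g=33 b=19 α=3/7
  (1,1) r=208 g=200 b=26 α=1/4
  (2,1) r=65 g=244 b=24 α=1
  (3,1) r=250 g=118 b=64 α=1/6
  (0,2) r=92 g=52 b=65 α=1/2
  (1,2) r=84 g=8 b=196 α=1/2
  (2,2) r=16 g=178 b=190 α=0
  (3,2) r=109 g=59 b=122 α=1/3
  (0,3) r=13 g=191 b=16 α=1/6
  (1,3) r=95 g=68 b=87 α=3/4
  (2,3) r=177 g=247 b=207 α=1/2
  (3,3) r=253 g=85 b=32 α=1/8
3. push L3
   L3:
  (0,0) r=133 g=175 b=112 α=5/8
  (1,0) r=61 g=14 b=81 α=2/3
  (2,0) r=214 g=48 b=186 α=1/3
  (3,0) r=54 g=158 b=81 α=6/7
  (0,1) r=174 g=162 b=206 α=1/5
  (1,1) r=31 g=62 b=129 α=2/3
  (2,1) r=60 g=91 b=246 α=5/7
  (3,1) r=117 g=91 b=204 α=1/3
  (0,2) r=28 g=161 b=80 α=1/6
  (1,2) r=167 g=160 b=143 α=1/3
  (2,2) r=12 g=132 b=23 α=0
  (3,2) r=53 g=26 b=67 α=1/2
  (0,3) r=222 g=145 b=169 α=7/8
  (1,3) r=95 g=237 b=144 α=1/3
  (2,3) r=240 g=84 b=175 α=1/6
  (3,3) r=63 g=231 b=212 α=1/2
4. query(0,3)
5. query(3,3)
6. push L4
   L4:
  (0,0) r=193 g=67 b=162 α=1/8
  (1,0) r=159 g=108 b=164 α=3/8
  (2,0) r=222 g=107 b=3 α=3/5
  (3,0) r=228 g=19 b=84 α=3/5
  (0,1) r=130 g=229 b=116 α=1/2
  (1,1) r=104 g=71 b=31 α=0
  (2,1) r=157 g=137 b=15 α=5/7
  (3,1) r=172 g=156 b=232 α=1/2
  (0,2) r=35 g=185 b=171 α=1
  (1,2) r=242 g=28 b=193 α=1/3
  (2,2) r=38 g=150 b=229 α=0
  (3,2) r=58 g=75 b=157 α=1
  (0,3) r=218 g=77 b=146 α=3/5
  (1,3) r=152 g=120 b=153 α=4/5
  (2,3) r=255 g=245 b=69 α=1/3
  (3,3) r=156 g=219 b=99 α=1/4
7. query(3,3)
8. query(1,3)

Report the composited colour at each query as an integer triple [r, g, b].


query (0,3) [L1,L2,L3] — begin 0,0,0
after L1 α=7/8: [399/4, 84, 665/8]
after L2 α=1/6: [2047/24, 611/6, 1151/16]
after L3 α=7/8: [39343/192, 6701/48, 20079/128]
→ [205, 140, 157]

(3,3) stack=L1,L2,L3; from [0,0,0]:
+L1 (α=1/7) → [208/7, 109/7, 162/7]
+L2 (α=1/8) → [461/8, 97/4, 97/4]
+L3 (α=1/2) → [965/16, 1021/8, 945/8]
rounded: [60, 128, 118]

at x=3,y=3 over L1,L2,L3,L4:
+L1 (α=1/7) → [208/7, 109/7, 162/7]
+L2 (α=1/8) → [461/8, 97/4, 97/4]
+L3 (α=1/2) → [965/16, 1021/8, 945/8]
+L4 (α=1/4) → [5391/64, 4815/32, 3627/32]
→ [84, 150, 113]

(1,3) stack=L1,L2,L3,L4; from [0,0,0]:
+L1 (α=5/7) → [1080/7, 640/7, 410/7]
+L2 (α=3/4) → [3075/28, 517/7, 2237/28]
+L3 (α=1/3) → [4405/42, 2693/21, 4253/42]
+L4 (α=4/5) → [29941/210, 12773/105, 29957/210]
= [143, 122, 143]


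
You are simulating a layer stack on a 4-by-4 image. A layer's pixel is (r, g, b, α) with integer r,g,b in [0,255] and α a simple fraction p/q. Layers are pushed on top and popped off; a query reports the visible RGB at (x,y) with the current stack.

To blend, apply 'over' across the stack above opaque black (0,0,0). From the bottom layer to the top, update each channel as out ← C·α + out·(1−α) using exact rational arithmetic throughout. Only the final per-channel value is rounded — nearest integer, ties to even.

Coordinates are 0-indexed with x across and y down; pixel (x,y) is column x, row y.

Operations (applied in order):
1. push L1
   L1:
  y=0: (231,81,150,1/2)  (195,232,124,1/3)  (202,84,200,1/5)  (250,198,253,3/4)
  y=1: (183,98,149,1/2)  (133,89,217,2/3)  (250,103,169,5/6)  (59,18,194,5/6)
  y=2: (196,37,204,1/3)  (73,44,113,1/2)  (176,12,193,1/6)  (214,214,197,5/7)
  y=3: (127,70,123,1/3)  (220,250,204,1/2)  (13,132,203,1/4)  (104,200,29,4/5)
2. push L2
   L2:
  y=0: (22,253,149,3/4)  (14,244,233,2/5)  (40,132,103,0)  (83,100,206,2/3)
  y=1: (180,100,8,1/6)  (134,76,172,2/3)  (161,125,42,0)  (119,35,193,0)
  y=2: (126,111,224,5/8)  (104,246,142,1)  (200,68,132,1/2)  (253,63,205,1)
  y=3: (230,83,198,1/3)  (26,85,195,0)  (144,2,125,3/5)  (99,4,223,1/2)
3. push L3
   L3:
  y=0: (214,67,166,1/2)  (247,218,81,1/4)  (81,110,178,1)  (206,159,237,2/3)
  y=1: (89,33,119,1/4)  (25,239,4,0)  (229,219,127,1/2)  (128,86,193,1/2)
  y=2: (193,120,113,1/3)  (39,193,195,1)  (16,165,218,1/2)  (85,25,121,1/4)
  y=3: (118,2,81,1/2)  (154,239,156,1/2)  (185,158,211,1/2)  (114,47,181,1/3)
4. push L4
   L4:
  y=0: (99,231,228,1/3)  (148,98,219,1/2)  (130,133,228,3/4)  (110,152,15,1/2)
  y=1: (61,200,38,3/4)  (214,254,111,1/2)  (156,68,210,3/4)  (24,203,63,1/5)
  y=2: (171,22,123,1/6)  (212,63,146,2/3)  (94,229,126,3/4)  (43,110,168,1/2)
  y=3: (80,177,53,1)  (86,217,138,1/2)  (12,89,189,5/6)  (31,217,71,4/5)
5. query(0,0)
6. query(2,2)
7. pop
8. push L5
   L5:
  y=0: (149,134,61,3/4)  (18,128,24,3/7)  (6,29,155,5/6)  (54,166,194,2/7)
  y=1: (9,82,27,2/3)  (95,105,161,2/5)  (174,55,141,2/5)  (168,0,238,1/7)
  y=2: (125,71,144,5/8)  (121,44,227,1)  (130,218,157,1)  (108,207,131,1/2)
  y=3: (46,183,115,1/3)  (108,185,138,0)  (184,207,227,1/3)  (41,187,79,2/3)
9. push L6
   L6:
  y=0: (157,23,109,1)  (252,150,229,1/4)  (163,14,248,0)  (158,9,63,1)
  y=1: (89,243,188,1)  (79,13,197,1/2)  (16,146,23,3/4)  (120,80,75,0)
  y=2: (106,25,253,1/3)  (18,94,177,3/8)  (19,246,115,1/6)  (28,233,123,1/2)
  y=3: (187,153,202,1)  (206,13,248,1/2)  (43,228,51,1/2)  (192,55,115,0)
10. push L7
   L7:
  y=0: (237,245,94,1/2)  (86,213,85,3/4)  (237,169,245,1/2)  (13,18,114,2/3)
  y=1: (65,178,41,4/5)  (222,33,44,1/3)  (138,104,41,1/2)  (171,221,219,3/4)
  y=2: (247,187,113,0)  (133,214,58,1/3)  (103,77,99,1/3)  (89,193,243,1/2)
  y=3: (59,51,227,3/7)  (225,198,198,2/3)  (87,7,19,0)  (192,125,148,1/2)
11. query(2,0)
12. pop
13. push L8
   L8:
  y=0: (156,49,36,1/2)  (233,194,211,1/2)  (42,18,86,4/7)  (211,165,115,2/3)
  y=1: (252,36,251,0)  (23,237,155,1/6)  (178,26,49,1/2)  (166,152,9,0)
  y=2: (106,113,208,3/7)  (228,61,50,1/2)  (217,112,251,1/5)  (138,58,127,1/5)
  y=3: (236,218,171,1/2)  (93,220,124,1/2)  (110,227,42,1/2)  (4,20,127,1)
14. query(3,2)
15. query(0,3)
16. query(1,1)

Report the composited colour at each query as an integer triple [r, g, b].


at x=0,y=0 over L1,L2,L3,L4:
after L1 α=1/2: [231/2, 81/2, 75]
after L2 α=3/4: [363/8, 1599/8, 261/2]
after L3 α=1/2: [2075/16, 2135/16, 593/4]
after L4 α=1/3: [2867/24, 3983/24, 1049/6]
→ [119, 166, 175]

at x=2,y=2 over L1,L2,L3,L4:
after L1 α=1/6: [88/3, 2, 193/6]
after L2 α=1/2: [344/3, 35, 985/12]
after L3 α=1/2: [196/3, 100, 3601/24]
after L4 α=3/4: [521/6, 787/4, 12673/96]
= [87, 197, 132]

query (2,0) [L1,L2,L3,L5,L6,L7] — begin 0,0,0
L1 α=1/5: [202/5, 84/5, 40]
L2 α=0: [202/5, 84/5, 40]
L3 α=1: [81, 110, 178]
L5 α=5/6: [37/2, 85/2, 953/6]
L6 α=0: [37/2, 85/2, 953/6]
L7 α=1/2: [511/4, 423/4, 2423/12]
= [128, 106, 202]

query (3,2) [L1,L2,L3,L5,L6,L8] — begin 0,0,0
+L1 (α=5/7) → [1070/7, 1070/7, 985/7]
+L2 (α=1) → [253, 63, 205]
+L3 (α=1/4) → [211, 107/2, 184]
+L5 (α=1/2) → [319/2, 521/4, 315/2]
+L6 (α=1/2) → [375/4, 1453/8, 561/4]
+L8 (α=1/5) → [513/5, 1569/10, 688/5]
= [103, 157, 138]

(0,3) stack=L1,L2,L3,L5,L6,L8; from [0,0,0]:
after L1 α=1/3: [127/3, 70/3, 41]
after L2 α=1/3: [944/9, 389/9, 280/3]
after L3 α=1/2: [1003/9, 407/18, 523/6]
after L5 α=1/3: [2420/27, 2054/27, 868/9]
after L6 α=1: [187, 153, 202]
after L8 α=1/2: [423/2, 371/2, 373/2]
→ [212, 186, 186]

at x=1,y=1 over L1,L2,L3,L5,L6,L8:
after L1 α=2/3: [266/3, 178/3, 434/3]
after L2 α=2/3: [1070/9, 634/9, 1466/9]
after L3 α=0: [1070/9, 634/9, 1466/9]
after L5 α=2/5: [328/3, 1264/15, 2432/15]
after L6 α=1/2: [565/6, 1459/30, 5387/30]
after L8 α=1/6: [2963/36, 2881/36, 6317/36]
rounded: [82, 80, 175]


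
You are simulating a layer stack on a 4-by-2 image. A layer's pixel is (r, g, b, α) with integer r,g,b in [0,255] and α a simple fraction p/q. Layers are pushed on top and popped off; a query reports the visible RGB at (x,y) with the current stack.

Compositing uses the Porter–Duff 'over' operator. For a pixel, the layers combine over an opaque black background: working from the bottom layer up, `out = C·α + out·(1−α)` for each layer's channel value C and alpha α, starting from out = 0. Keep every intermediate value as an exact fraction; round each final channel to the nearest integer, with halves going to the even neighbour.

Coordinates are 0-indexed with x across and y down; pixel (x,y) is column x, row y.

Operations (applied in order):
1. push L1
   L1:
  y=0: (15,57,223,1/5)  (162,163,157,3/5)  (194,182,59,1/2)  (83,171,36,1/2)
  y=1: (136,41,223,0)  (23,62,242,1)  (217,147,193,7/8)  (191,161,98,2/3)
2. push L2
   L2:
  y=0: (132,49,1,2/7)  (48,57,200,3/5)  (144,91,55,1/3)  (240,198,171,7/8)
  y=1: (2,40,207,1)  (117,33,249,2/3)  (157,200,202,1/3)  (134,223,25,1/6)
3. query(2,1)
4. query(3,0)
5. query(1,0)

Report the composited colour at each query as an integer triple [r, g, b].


(2,1) stack=L1,L2; from [0,0,0]:
after L1 α=7/8: [1519/8, 1029/8, 1351/8]
after L2 α=1/3: [2147/12, 1829/12, 2159/12]
rounded: [179, 152, 180]

(3,0) stack=L1,L2; from [0,0,0]:
+L1 (α=1/2) → [83/2, 171/2, 18]
+L2 (α=7/8) → [3443/16, 2943/16, 1215/8]
rounded: [215, 184, 152]

at x=1,y=0 over L1,L2:
after L1 α=3/5: [486/5, 489/5, 471/5]
after L2 α=3/5: [1692/25, 1833/25, 3942/25]
→ [68, 73, 158]


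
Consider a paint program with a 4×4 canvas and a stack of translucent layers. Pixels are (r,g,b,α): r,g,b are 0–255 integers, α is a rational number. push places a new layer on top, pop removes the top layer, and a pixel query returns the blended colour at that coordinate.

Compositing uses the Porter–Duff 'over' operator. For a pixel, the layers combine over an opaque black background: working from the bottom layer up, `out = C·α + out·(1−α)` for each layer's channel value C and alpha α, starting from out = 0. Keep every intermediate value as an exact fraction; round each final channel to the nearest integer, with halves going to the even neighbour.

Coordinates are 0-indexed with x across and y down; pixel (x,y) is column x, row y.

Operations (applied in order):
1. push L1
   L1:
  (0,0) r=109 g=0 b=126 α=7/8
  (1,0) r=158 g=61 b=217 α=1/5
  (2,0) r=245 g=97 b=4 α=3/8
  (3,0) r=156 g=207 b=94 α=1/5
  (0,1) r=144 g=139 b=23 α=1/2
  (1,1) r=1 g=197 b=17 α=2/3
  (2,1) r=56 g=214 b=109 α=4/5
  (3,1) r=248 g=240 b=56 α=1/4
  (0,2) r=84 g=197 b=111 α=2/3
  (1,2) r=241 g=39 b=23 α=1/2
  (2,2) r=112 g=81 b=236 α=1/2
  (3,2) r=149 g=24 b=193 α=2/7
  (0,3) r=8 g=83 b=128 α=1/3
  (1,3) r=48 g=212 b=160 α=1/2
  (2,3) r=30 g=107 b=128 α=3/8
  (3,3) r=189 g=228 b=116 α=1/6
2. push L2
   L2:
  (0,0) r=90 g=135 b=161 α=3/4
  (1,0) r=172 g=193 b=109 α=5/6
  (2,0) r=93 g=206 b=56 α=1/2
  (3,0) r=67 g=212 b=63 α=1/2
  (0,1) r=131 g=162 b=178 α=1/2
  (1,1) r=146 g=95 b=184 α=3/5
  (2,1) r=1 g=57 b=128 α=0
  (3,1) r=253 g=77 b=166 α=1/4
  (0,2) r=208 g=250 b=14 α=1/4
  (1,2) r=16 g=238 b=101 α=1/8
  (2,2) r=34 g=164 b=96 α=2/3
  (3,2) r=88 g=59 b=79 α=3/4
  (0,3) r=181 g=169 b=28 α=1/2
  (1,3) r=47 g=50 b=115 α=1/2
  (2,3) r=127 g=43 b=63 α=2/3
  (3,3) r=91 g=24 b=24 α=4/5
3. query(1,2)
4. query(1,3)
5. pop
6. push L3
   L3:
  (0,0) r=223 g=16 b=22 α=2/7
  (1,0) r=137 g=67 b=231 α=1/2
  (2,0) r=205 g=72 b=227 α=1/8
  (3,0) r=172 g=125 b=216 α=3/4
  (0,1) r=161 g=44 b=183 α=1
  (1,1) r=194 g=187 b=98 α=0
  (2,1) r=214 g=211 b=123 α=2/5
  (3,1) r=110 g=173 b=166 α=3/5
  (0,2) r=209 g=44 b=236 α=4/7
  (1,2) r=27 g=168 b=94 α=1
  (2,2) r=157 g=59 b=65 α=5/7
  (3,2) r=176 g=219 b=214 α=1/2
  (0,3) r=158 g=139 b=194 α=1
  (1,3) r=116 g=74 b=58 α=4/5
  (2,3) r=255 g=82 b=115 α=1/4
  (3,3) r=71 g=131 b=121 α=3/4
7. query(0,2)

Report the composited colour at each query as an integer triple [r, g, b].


(1,2) stack=L1,L2; from [0,0,0]:
+L1 (α=1/2) → [241/2, 39/2, 23/2]
+L2 (α=1/8) → [1719/16, 749/16, 363/16]
→ [107, 47, 23]

query (1,3) [L1,L2] — begin 0,0,0
+L1 (α=1/2) → [24, 106, 80]
+L2 (α=1/2) → [71/2, 78, 195/2]
→ [36, 78, 98]

(0,2) stack=L1,L3; from [0,0,0]:
L1 α=2/3: [56, 394/3, 74]
L3 α=4/7: [1004/7, 570/7, 1166/7]
rounded: [143, 81, 167]


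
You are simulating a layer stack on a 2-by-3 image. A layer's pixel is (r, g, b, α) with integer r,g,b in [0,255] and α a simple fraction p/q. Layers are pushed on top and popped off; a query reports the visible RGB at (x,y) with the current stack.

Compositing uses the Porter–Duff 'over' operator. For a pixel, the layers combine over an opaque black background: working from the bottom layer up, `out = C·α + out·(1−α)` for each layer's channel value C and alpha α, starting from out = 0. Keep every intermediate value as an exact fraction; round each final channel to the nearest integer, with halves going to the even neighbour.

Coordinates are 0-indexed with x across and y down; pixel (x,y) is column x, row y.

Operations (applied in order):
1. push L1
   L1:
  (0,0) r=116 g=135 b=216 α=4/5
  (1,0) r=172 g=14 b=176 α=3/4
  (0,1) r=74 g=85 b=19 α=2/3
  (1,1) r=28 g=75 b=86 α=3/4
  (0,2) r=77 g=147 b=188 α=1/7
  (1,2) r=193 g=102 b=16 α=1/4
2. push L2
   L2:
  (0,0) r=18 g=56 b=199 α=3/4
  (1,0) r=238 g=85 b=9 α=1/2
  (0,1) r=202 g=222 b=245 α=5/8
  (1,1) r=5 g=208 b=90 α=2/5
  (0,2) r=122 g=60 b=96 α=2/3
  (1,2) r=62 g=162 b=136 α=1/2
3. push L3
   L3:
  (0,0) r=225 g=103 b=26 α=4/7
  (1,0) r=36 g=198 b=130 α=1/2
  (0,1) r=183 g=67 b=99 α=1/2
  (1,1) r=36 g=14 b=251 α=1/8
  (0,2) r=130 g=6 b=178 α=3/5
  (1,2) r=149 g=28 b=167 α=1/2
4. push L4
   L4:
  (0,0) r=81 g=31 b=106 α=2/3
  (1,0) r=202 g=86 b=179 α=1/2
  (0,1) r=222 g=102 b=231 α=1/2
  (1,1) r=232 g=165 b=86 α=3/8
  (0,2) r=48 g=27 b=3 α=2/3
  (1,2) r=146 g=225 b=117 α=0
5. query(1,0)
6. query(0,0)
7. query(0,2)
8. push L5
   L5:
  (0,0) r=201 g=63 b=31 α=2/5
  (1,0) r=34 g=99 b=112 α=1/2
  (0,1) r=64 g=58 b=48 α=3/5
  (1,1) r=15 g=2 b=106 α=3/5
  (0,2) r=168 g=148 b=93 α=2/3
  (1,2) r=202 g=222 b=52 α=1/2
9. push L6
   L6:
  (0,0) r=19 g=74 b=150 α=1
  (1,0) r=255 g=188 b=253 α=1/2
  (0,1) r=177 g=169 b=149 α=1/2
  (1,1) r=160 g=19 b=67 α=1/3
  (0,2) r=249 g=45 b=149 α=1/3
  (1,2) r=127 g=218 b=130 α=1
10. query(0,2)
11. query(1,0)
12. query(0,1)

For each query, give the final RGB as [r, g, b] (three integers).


(1,0) stack=L1,L2,L3,L4; from [0,0,0]:
after L1 α=3/4: [129, 21/2, 132]
after L2 α=1/2: [367/2, 191/4, 141/2]
after L3 α=1/2: [439/4, 983/8, 401/4]
after L4 α=1/2: [1247/8, 1671/16, 1117/8]
→ [156, 104, 140]

(0,0) stack=L1,L2,L3,L4; from [0,0,0]:
L1 α=4/5: [464/5, 108, 864/5]
L2 α=3/4: [367/10, 69, 3849/20]
L3 α=4/7: [1443/10, 619/7, 13627/140]
L4 α=2/3: [1021/10, 351/7, 43307/420]
→ [102, 50, 103]

(0,2) stack=L1,L2,L3,L4; from [0,0,0]:
after L1 α=1/7: [11, 21, 188/7]
after L2 α=2/3: [85, 47, 1532/21]
after L3 α=3/5: [112, 112/5, 14278/105]
after L4 α=2/3: [208/3, 382/15, 14908/315]
→ [69, 25, 47]

query (0,2) [L1,L2,L3,L4,L5,L6] — begin 0,0,0
+L1 (α=1/7) → [11, 21, 188/7]
+L2 (α=2/3) → [85, 47, 1532/21]
+L3 (α=3/5) → [112, 112/5, 14278/105]
+L4 (α=2/3) → [208/3, 382/15, 14908/315]
+L5 (α=2/3) → [1216/9, 4822/45, 73498/945]
+L6 (α=1/3) → [4673/27, 11669/135, 287801/2835]
= [173, 86, 102]

query (1,0) [L1,L2,L3,L4,L5,L6] — begin 0,0,0
after L1 α=3/4: [129, 21/2, 132]
after L2 α=1/2: [367/2, 191/4, 141/2]
after L3 α=1/2: [439/4, 983/8, 401/4]
after L4 α=1/2: [1247/8, 1671/16, 1117/8]
after L5 α=1/2: [1519/16, 3255/32, 2013/16]
after L6 α=1/2: [5599/32, 9271/64, 6061/32]
= [175, 145, 189]

query (0,1) [L1,L2,L3,L4,L5,L6] — begin 0,0,0
after L1 α=2/3: [148/3, 170/3, 38/3]
after L2 α=5/8: [579/4, 160, 1263/8]
after L3 α=1/2: [1311/8, 227/2, 2055/16]
after L4 α=1/2: [3087/16, 431/4, 5751/32]
after L5 α=3/5: [4623/40, 779/10, 1611/16]
after L6 α=1/2: [11703/80, 2469/20, 3995/32]
rounded: [146, 123, 125]


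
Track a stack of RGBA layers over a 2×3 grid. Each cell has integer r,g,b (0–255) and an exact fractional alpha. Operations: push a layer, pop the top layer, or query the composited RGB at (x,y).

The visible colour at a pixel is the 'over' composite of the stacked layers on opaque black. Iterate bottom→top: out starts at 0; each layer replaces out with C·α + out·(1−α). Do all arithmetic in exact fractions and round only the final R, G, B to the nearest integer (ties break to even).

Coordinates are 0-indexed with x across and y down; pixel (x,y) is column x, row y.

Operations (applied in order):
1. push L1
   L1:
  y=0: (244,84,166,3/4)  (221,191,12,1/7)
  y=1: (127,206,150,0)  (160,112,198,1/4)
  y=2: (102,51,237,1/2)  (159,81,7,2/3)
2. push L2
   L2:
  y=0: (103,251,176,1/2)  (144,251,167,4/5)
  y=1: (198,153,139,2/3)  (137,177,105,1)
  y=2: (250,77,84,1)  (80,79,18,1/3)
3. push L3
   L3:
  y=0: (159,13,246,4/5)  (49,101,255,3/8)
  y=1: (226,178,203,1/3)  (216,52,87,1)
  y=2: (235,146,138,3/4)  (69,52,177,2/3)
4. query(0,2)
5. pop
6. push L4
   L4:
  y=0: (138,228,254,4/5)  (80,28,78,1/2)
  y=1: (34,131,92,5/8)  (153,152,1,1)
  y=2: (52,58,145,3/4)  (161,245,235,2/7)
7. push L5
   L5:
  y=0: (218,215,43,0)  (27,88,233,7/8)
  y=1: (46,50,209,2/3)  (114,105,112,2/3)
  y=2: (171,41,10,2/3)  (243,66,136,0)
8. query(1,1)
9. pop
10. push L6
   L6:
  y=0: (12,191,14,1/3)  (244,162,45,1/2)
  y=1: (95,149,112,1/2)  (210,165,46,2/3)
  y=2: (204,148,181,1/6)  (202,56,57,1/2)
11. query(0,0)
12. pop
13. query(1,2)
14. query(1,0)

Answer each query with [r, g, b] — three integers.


at x=0,y=2 over L1,L2,L3:
L1 α=1/2: [51, 51/2, 237/2]
L2 α=1: [250, 77, 84]
L3 α=3/4: [955/4, 515/4, 249/2]
= [239, 129, 124]

at x=1,y=1 over L1,L2,L4,L5:
after L1 α=1/4: [40, 28, 99/2]
after L2 α=1: [137, 177, 105]
after L4 α=1: [153, 152, 1]
after L5 α=2/3: [127, 362/3, 75]
→ [127, 121, 75]

(0,0) stack=L1,L2,L4,L6; from [0,0,0]:
L1 α=3/4: [183, 63, 249/2]
L2 α=1/2: [143, 157, 601/4]
L4 α=4/5: [139, 1069/5, 933/4]
L6 α=1/3: [290/3, 1031/5, 961/6]
= [97, 206, 160]

(1,2) stack=L1,L2,L4; from [0,0,0]:
L1 α=2/3: [106, 54, 14/3]
L2 α=1/3: [292/3, 187/3, 82/9]
L4 α=2/7: [2426/21, 2405/21, 4640/63]
rounded: [116, 115, 74]

query (1,0) [L1,L2,L4] — begin 0,0,0
after L1 α=1/7: [221/7, 191/7, 12/7]
after L2 α=4/5: [4253/35, 7219/35, 4688/35]
after L4 α=1/2: [7053/70, 8199/70, 3709/35]
→ [101, 117, 106]


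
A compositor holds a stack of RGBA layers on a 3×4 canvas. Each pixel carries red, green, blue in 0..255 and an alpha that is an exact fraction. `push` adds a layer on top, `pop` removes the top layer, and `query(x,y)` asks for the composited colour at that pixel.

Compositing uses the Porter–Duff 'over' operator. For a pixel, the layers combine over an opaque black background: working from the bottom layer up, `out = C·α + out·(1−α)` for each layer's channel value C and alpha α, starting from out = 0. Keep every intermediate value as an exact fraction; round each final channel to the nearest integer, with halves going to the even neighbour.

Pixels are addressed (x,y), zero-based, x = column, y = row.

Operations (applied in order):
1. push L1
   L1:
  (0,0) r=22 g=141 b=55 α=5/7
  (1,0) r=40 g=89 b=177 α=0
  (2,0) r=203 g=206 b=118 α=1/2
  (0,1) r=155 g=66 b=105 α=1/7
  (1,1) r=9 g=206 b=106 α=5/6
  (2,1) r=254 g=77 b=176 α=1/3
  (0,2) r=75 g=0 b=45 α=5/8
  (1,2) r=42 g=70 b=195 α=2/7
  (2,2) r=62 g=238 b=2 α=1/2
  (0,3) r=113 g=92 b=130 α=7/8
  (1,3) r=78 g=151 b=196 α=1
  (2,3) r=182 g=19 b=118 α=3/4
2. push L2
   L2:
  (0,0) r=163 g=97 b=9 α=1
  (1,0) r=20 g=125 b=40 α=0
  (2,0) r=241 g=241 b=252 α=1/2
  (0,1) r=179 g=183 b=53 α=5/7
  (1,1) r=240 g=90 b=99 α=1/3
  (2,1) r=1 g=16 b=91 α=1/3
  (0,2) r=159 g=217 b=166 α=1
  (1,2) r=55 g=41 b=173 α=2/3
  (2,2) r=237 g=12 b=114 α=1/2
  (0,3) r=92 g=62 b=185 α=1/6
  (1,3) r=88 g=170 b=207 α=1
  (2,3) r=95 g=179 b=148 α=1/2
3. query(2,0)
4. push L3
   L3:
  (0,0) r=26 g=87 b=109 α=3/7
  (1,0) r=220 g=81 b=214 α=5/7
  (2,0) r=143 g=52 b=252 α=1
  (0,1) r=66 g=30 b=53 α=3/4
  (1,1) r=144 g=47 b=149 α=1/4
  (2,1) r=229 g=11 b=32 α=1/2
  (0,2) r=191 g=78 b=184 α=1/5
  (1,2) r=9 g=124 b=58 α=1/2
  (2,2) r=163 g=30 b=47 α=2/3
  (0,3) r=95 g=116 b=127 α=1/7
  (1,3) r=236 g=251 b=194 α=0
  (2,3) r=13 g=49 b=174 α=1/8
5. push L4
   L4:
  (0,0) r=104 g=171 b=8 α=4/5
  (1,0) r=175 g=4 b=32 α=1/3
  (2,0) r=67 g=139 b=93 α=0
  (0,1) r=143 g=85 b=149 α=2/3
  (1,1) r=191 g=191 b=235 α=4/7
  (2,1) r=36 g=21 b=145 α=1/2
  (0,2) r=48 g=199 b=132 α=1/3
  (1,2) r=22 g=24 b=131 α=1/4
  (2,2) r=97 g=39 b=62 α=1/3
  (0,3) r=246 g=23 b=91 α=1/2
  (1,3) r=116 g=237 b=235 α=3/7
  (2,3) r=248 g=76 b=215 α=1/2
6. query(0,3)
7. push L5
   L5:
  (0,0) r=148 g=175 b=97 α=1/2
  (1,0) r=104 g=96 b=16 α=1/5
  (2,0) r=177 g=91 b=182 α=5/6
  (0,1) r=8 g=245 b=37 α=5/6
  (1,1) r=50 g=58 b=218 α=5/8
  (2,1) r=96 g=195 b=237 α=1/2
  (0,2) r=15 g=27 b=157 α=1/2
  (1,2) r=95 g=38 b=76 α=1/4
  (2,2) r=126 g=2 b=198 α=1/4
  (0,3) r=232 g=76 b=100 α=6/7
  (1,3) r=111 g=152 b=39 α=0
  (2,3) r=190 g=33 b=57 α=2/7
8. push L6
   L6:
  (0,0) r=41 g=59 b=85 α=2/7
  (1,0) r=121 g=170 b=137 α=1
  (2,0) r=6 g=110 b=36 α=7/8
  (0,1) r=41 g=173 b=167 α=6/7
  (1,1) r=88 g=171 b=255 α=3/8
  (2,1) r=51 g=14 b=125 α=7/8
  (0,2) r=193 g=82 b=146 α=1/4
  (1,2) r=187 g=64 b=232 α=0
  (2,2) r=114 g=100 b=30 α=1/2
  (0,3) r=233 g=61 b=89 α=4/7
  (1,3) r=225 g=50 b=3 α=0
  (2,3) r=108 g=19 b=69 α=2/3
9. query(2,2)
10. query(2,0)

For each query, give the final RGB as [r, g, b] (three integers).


(2,0) stack=L1,L2; from [0,0,0]:
+L1 (α=1/2) → [203/2, 103, 59]
+L2 (α=1/2) → [685/4, 172, 311/2]
rounded: [171, 172, 156]

(0,3) stack=L1,L2,L3,L4; from [0,0,0]:
after L1 α=7/8: [791/8, 161/2, 455/4]
after L2 α=1/6: [4691/48, 929/12, 1005/8]
after L3 α=1/7: [5451/56, 1161/14, 3523/28]
after L4 α=1/2: [19227/112, 1483/28, 6071/56]
→ [172, 53, 108]

query (2,2) [L1,L2,L3,L4,L5,L6] — begin 0,0,0
L1 α=1/2: [31, 119, 1]
L2 α=1/2: [134, 131/2, 115/2]
L3 α=2/3: [460/3, 251/6, 101/2]
L4 α=1/3: [1211/9, 368/9, 163/3]
L5 α=1/4: [1589/12, 187/6, 361/4]
L6 α=1/2: [2957/24, 787/12, 481/8]
→ [123, 66, 60]

at x=2,y=0 over L1,L2,L3,L4,L5,L6:
+L1 (α=1/2) → [203/2, 103, 59]
+L2 (α=1/2) → [685/4, 172, 311/2]
+L3 (α=1) → [143, 52, 252]
+L4 (α=0) → [143, 52, 252]
+L5 (α=5/6) → [514/3, 169/2, 581/3]
+L6 (α=7/8) → [80/3, 1709/16, 1337/24]
→ [27, 107, 56]
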